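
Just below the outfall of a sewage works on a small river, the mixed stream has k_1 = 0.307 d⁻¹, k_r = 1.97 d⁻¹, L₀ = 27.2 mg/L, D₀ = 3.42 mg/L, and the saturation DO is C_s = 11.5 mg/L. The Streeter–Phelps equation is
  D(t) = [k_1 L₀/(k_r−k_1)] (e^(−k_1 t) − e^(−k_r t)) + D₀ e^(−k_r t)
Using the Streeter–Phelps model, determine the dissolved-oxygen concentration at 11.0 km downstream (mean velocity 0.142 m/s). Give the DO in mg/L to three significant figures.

Travel time t = x/v = 11.0 km / (0.142 m/s) = 11000 m / 0.142 m/s = 77460 s = 0.8966 d.
k_1 L₀/(k_r−k_1) = 0.307×27.2/(1.97−0.307) = 8.350/1.663 = 5.021 mg/L.
e^(−k_1 t) = e^(−0.307×0.8966) = 0.7594; e^(−k_r t) = e^(−1.97×0.8966) = 0.1710.
D = 5.021 × (0.7594 − 0.1710) + 3.42 × 0.1710 = 2.955 + 0.5847 = 3.539 mg/L.
DO = C_s − D = 11.5 − 3.539 = 7.961 mg/L.

DO ≈ 7.96 mg/L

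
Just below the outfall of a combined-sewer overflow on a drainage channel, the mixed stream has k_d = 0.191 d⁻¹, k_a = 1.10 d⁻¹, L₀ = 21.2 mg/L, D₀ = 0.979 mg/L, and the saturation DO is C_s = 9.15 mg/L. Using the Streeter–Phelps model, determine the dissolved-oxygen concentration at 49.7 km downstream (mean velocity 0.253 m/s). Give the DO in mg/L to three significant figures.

Travel time t = x/v = 49.7 km / (0.253 m/s) = 49700 m / 0.253 m/s = 196400 s = 2.274 d.
k_d L₀/(k_a−k_d) = 0.191×21.2/(1.10−0.191) = 4.049/0.9090 = 4.455 mg/L.
e^(−k_d t) = e^(−0.191×2.274) = 0.6477; e^(−k_a t) = e^(−1.10×2.274) = 0.08200.
D = 4.455 × (0.6477 − 0.08200) + 0.979 × 0.08200 = 2.520 + 0.08028 = 2.600 mg/L.
DO = C_s − D = 9.15 − 2.600 = 6.550 mg/L.

DO ≈ 6.55 mg/L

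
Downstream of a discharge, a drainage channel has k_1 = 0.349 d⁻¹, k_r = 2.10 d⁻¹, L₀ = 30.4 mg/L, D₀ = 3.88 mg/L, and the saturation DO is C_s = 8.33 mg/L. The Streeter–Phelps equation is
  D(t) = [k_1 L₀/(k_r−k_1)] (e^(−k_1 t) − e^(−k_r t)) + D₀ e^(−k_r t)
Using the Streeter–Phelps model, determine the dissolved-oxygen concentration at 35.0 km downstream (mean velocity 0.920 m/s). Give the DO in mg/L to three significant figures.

Travel time t = x/v = 35.0 km / (0.920 m/s) = 35000 m / 0.920 m/s = 38040 s = 0.4403 d.
k_1 L₀/(k_r−k_1) = 0.349×30.4/(2.10−0.349) = 10.61/1.751 = 6.059 mg/L.
e^(−k_1 t) = e^(−0.349×0.4403) = 0.8576; e^(−k_r t) = e^(−2.10×0.4403) = 0.3967.
D = 6.059 × (0.8576 − 0.3967) + 3.88 × 0.3967 = 2.793 + 1.539 = 4.332 mg/L.
DO = C_s − D = 8.33 − 4.332 = 3.998 mg/L.

DO ≈ 4.00 mg/L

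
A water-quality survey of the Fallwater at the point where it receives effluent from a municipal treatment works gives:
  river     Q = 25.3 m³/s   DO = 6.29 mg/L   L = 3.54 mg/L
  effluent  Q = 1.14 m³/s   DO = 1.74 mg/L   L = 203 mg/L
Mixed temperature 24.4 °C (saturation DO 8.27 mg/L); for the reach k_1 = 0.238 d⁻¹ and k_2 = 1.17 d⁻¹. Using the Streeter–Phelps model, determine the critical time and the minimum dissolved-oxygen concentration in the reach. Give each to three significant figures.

Mixed DO = (25.3×6.29 + 1.14×1.74)/(25.3+1.14) = 161.1/26.44 = 6.094 mg/L.
Mixed L₀ = (25.3×3.54 + 1.14×203)/(26.44) = 321.0/26.44 = 12.14 mg/L.
Initial deficit D₀ = C_s − DO₀ = 8.27 − 6.094 = 2.176 mg/L.
t_c = (1/0.9320) ln[(1.17/0.238)(1 − 2.176×0.9320/(0.238×12.14))] = 1.073 × ln(1.465) = 0.4098 d.
D_c = (0.238/1.17) × 12.14 × e^(−0.238×0.4098) = 0.2034 × 12.14 × 0.9071 = 2.240 mg/L.
Minimum DO = 8.27 − 2.240 = 6.030 mg/L.

t_c ≈ 0.410 d; minimum DO ≈ 6.03 mg/L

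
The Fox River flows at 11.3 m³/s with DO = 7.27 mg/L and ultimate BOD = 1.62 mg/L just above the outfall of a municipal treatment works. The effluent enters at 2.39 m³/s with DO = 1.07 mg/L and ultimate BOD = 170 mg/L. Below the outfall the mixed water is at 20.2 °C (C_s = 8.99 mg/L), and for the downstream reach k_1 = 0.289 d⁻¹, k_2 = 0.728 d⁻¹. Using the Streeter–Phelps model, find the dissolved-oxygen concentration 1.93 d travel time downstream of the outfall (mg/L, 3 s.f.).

DO ≈ 1.62 mg/L

Mixed DO = (11.3×7.27 + 2.39×1.07)/(11.3+2.39) = 84.71/13.69 = 6.188 mg/L.
Mixed L₀ = (11.3×1.62 + 2.39×170)/(13.69) = 424.6/13.69 = 31.02 mg/L.
Initial deficit D₀ = C_s − DO₀ = 8.99 − 6.188 = 2.802 mg/L.
D(1.93) = [0.289×31.02/(0.728−0.289)](e^(−0.289×1.93) − e^(−0.728×1.93)) + 2.802 e^(−0.728×1.93)
= 20.42 × (0.5725 − 0.2454) + 2.802 × 0.2454 = 7.367 mg/L.
DO = 8.99 − 7.367 = 1.623 mg/L.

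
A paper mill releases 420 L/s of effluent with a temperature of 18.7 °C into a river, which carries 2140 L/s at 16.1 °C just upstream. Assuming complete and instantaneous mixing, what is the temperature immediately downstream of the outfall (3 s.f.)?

16.5 °C

Flow-weighted mixing: C = (Q_r C_r + Q_w C_w)/(Q_r + Q_w)
= (2140×16.1 + 420×18.7)/(2140 + 420) = 42310/2560 = 16.53 °C.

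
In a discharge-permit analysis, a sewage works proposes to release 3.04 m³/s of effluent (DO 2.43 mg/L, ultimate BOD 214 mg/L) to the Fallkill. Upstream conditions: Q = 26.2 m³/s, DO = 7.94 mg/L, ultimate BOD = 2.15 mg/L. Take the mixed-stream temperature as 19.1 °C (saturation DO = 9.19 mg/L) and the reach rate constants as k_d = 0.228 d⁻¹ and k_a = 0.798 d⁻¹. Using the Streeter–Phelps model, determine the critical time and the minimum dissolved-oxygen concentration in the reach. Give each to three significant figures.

t_c ≈ 1.83 d; minimum DO ≈ 4.64 mg/L

Mixed DO = (26.2×7.94 + 3.04×2.43)/(26.2+3.04) = 215.4/29.24 = 7.367 mg/L.
Mixed L₀ = (26.2×2.15 + 3.04×214)/(29.24) = 706.9/29.24 = 24.18 mg/L.
Initial deficit D₀ = C_s − DO₀ = 9.19 − 7.367 = 1.823 mg/L.
t_c = (1/0.5700) ln[(0.798/0.228)(1 − 1.823×0.5700/(0.228×24.18))] = 1.754 × ln(2.840) = 1.831 d.
D_c = (0.228/0.798) × 24.18 × e^(−0.228×1.831) = 0.2857 × 24.18 × 0.6587 = 4.550 mg/L.
Minimum DO = 9.19 − 4.550 = 4.640 mg/L.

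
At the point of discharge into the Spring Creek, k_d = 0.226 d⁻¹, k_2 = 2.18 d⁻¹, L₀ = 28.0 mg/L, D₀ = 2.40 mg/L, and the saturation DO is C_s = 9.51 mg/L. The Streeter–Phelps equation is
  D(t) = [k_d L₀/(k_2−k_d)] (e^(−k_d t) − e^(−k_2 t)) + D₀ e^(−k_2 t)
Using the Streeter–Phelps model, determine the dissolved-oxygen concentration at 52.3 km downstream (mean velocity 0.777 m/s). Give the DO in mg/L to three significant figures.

Travel time t = x/v = 52.3 km / (0.777 m/s) = 52300 m / 0.777 m/s = 67310 s = 0.7791 d.
k_d L₀/(k_2−k_d) = 0.226×28.0/(2.18−0.226) = 6.328/1.954 = 3.238 mg/L.
e^(−k_d t) = e^(−0.226×0.7791) = 0.8386; e^(−k_2 t) = e^(−2.18×0.7791) = 0.1830.
D = 3.238 × (0.8386 − 0.1830) + 2.40 × 0.1830 = 2.123 + 0.4392 = 2.562 mg/L.
DO = C_s − D = 9.51 − 2.562 = 6.948 mg/L.

DO ≈ 6.95 mg/L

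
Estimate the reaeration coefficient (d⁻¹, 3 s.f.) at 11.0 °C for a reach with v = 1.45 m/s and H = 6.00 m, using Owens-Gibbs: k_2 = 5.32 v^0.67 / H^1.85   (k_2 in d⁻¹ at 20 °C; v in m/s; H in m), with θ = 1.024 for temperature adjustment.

k_2(20) = 5.32 × 1.45^0.67 / 6.00^1.85 = 5.32 × 1.283 / 27.52 = 0.2480 d⁻¹.
k_2(11.0) = 0.2480 × 1.024^(11.0−20) = 0.2480 × 0.8078 = 0.2003 d⁻¹.

k_2 ≈ 0.200 d⁻¹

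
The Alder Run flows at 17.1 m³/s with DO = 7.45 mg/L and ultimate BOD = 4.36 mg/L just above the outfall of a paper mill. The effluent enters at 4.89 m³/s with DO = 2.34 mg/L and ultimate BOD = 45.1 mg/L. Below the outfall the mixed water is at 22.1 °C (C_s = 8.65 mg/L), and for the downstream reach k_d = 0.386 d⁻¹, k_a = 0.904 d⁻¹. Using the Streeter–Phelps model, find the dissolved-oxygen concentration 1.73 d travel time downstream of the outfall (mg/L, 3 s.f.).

Mixed DO = (17.1×7.45 + 4.89×2.34)/(17.1+4.89) = 138.8/21.99 = 6.314 mg/L.
Mixed L₀ = (17.1×4.36 + 4.89×45.1)/(21.99) = 295.1/21.99 = 13.42 mg/L.
Initial deficit D₀ = C_s − DO₀ = 8.65 − 6.314 = 2.336 mg/L.
D(1.73) = [0.386×13.42/(0.904−0.386)](e^(−0.386×1.73) − e^(−0.904×1.73)) + 2.336 e^(−0.904×1.73)
= 10.00 × (0.5128 − 0.2093) + 2.336 × 0.2093 = 3.524 mg/L.
DO = 8.65 − 3.524 = 5.126 mg/L.

DO ≈ 5.13 mg/L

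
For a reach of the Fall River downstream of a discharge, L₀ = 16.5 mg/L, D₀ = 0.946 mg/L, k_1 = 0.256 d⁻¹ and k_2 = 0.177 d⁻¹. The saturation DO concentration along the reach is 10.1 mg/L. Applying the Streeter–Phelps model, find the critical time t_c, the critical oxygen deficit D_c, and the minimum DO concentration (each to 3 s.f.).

t_c = [1/(k_2−k_1)] ln[(k_2/k_1)(1 − D₀(k_2−k_1)/(k_1 L₀))]
= [1/(0.177−0.256)] ln[(0.177/0.256)(1 − 0.946×-0.07900/(0.256×16.5))]
= (1/-0.07900) ln[0.6914 × 1.018] = -12.66 × ln(0.7036) = -12.66 × -0.3515 = 4.449 d.
D_c = (k_1/k_2) L₀ e^(−k_1 t_c) = (0.256/0.177) × 16.5 × e^(−0.256×4.449) = 1.446 × 16.5 × 0.3201 = 7.640 mg/L.
Minimum DO = C_s − D_c = 10.1 − 7.640 = 2.460 mg/L.

t_c ≈ 4.45 d; D_c ≈ 7.64 mg/L; min DO ≈ 2.46 mg/L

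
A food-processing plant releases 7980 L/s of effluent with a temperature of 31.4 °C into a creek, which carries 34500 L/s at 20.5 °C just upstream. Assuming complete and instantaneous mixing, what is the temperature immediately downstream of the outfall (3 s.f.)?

Flow-weighted mixing: C = (Q_r C_r + Q_w C_w)/(Q_r + Q_w)
= (34500×20.5 + 7980×31.4)/(34500 + 7980) = 957800/42480 = 22.55 °C.

22.5 °C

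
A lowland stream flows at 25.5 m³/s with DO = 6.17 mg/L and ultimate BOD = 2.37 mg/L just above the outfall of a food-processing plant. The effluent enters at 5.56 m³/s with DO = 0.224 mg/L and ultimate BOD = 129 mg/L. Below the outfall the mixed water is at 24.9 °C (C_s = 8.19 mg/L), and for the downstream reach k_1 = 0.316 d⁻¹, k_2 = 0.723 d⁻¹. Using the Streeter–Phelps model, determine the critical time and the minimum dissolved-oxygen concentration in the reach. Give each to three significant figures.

t_c ≈ 1.61 d; minimum DO ≈ 1.61 mg/L

Mixed DO = (25.5×6.17 + 5.56×0.224)/(25.5+5.56) = 158.6/31.06 = 5.106 mg/L.
Mixed L₀ = (25.5×2.37 + 5.56×129)/(31.06) = 777.7/31.06 = 25.04 mg/L.
Initial deficit D₀ = C_s − DO₀ = 8.19 − 5.106 = 3.084 mg/L.
t_c = (1/0.4070) ln[(0.723/0.316)(1 − 3.084×0.4070/(0.316×25.04))] = 2.457 × ln(1.925) = 1.609 d.
D_c = (0.316/0.723) × 25.04 × e^(−0.316×1.609) = 0.4371 × 25.04 × 0.6014 = 6.581 mg/L.
Minimum DO = 8.19 − 6.581 = 1.609 mg/L.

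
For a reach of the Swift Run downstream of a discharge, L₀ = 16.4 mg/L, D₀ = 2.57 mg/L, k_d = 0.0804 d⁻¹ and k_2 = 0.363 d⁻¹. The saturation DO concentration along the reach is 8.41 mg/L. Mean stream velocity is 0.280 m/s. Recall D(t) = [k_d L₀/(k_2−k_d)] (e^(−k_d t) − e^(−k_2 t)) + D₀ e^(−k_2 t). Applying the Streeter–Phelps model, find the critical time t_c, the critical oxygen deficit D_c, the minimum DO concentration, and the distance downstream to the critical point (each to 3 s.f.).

t_c ≈ 2.50 d; D_c ≈ 2.97 mg/L; min DO ≈ 5.44 mg/L; x_c ≈ 60.5 km

With k_2/k_d = 4.515 and 1 − D₀(k_2−k_d)/(k_d L₀) = 0.4492,
t_c = ln(4.515 × 0.4492) / (0.363 − 0.0804) = ln(2.028) / 0.2826 = 0.7071/0.2826 = 2.502 d.
D_c = (k_d/k_2) L₀ e^(−k_d t_c) = (0.0804/0.363) × 16.4 × e^(−0.0804×2.502) = 0.2215 × 16.4 × 0.8178 = 2.971 mg/L.
Minimum DO = C_s − D_c = 8.41 − 2.971 = 5.439 mg/L.
x_c = v t_c = 0.280 m/s × 2.502 d × 86400 s/d = 60530 m ≈ 60.5 km.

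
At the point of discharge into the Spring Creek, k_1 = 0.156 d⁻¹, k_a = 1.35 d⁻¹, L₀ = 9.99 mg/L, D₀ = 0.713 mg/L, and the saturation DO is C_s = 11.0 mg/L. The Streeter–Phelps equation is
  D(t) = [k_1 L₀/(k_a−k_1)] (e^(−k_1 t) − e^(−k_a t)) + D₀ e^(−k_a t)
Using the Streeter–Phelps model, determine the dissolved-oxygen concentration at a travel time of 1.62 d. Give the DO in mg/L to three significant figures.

DO ≈ 10.1 mg/L

k_1 L₀/(k_a−k_1) = 0.156×9.99/(1.35−0.156) = 1.558/1.194 = 1.305 mg/L.
e^(−k_1 t) = e^(−0.156×1.620) = 0.7767; e^(−k_a t) = e^(−1.35×1.620) = 0.1123.
D = 1.305 × (0.7767 − 0.1123) + 0.713 × 0.1123 = 0.8672 + 0.08004 = 0.9473 mg/L.
DO = C_s − D = 11.0 − 0.9473 = 10.05 mg/L.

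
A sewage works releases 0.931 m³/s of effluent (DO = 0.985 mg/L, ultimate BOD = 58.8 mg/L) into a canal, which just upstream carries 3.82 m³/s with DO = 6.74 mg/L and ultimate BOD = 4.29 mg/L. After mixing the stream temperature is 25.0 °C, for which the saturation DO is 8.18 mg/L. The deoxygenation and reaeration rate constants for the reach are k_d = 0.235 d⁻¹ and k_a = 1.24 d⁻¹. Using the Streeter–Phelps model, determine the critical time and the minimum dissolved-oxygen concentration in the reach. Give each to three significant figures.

Mixed DO = (3.82×6.74 + 0.931×0.985)/(3.82+0.931) = 26.66/4.751 = 5.612 mg/L.
Mixed L₀ = (3.82×4.29 + 0.931×58.8)/(4.751) = 71.13/4.751 = 14.97 mg/L.
Initial deficit D₀ = C_s − DO₀ = 8.18 − 5.612 = 2.568 mg/L.
t_c = (1/1.005) ln[(1.24/0.235)(1 − 2.568×1.005/(0.235×14.97))] = 0.9950 × ln(1.406) = 0.3393 d.
D_c = (0.235/1.24) × 14.97 × e^(−0.235×0.3393) = 0.1895 × 14.97 × 0.9234 = 2.620 mg/L.
Minimum DO = 8.18 − 2.620 = 5.560 mg/L.

t_c ≈ 0.339 d; minimum DO ≈ 5.56 mg/L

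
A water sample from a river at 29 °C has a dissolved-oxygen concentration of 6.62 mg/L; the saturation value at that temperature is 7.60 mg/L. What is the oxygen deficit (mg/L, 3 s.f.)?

D = C_s − C = 7.60 − 6.62 = 0.980 mg/L.

D ≈ 0.980 mg/L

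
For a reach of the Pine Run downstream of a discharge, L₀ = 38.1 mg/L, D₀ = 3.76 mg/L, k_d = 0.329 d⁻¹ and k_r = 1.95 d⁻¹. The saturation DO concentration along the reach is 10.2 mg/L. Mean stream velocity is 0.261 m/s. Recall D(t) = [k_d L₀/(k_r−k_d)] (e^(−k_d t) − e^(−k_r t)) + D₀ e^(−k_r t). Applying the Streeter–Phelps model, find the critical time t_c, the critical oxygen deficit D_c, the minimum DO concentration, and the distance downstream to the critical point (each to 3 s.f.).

t_c ≈ 0.687 d; D_c ≈ 5.13 mg/L; min DO ≈ 5.07 mg/L; x_c ≈ 15.5 km

At the critical point dD/dt = 0, so k_d L₀ e^(−k_d t) = k_r D. Substituting D(t) from the Streeter–Phelps equation and solving for t gives
t_c = ln[(k_r/k_d)(1 − D₀(k_r−k_d)/(k_d L₀))] / (k_r−k_d).
Here k_r−k_d = 1.621 d⁻¹ and 1 − D₀(k_r−k_d)/(k_d L₀) = 1 − 3.76×1.621/(0.329×38.1) = 0.5138, so
t_c = ln(5.927 × 0.5138) / 1.621 = 1.114 / 1.621 = 0.6869 d.
D_c = (k_d/k_r) L₀ e^(−k_d t_c) = (0.329/1.95) × 38.1 × e^(−0.329×0.6869) = 0.1687 × 38.1 × 0.7977 = 5.128 mg/L.
Minimum DO = C_s − D_c = 10.2 − 5.128 = 5.072 mg/L.
x_c = v t_c = 0.261 m/s × 0.6869 d × 86400 s/d = 15490 m ≈ 15.5 km.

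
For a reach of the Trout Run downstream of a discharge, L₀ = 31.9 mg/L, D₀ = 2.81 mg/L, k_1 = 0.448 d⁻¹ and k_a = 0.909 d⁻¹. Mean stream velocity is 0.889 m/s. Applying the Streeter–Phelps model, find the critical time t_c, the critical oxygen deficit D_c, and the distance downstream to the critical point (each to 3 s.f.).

t_c ≈ 1.33 d; D_c ≈ 8.67 mg/L; x_c ≈ 102 km

t_c = [1/(k_a−k_1)] ln[(k_a/k_1)(1 − D₀(k_a−k_1)/(k_1 L₀))]
= [1/(0.909−0.448)] ln[(0.909/0.448)(1 − 2.81×0.4610/(0.448×31.9))]
= (1/0.4610) ln[2.029 × 0.9094] = 2.169 × ln(1.845) = 2.169 × 0.6125 = 1.329 d.
L(t_c) = L₀ e^(−k_1 t_c) = 31.9 × 0.5514 = 17.59 mg/L, and at the critical point k_a D_c = k_1 L, so D_c = (0.448/0.909) × 17.59 = 8.669 mg/L.
x_c = v t_c = 0.889 m/s × 1.329 d × 86400 s/d = 102100 m ≈ 102 km.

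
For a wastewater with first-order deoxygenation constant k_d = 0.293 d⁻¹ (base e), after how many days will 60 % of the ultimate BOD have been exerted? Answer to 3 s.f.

t ≈ 3.13 d

y/L₀ = 1 − e^(−k_d t) = 0.60 ⇒ e^(−k_d t) = 0.400
t = −ln(0.400) / 0.293 = 0.9163 / 0.293 = 3.127 d.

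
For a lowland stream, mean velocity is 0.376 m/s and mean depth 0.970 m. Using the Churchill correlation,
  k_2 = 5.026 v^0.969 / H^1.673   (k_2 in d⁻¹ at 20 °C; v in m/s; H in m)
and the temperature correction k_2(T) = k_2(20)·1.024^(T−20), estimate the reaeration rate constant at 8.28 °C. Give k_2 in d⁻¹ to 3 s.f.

k_2(20) = 5.026 × 0.376^0.969 / 0.970^1.673 = 5.026 × 0.3876 / 0.9503 = 2.050 d⁻¹.
k_2(8.28) = 2.050 × 1.024^(8.28−20) = 2.050 × 0.7573 = 1.552 d⁻¹.

k_2 ≈ 1.55 d⁻¹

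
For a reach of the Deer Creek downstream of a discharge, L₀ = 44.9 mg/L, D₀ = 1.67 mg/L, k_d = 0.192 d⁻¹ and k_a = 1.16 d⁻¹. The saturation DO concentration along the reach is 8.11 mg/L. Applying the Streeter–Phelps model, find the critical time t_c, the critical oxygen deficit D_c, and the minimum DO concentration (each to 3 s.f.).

At the critical point dD/dt = 0, so k_d L₀ e^(−k_d t) = k_a D. Substituting D(t) from the Streeter–Phelps equation and solving for t gives
t_c = ln[(k_a/k_d)(1 − D₀(k_a−k_d)/(k_d L₀))] / (k_a−k_d).
Here k_a−k_d = 0.9680 d⁻¹ and 1 − D₀(k_a−k_d)/(k_d L₀) = 1 − 1.67×0.9680/(0.192×44.9) = 0.8125, so
t_c = ln(6.042 × 0.8125) / 0.9680 = 1.591 / 0.9680 = 1.644 d.
L(t_c) = L₀ e^(−k_d t_c) = 44.9 × 0.7294 = 32.75 mg/L, and at the critical point k_a D_c = k_d L, so D_c = (0.192/1.16) × 32.75 = 5.420 mg/L.
Minimum DO = C_s − D_c = 8.11 − 5.420 = 2.690 mg/L.

t_c ≈ 1.64 d; D_c ≈ 5.42 mg/L; min DO ≈ 2.69 mg/L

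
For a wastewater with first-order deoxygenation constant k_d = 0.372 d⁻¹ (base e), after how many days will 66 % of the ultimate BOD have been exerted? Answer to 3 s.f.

y/L₀ = 1 − e^(−k_d t) = 0.66 ⇒ e^(−k_d t) = 0.340
t = −ln(0.340) / 0.372 = 1.079 / 0.372 = 2.900 d.

t ≈ 2.90 d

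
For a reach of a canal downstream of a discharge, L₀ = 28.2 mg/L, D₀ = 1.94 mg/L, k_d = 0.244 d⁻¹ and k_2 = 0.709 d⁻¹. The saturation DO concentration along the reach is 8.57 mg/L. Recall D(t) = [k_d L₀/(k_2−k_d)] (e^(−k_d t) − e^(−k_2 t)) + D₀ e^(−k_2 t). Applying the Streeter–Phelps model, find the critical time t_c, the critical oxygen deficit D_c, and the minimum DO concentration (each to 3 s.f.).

t_c ≈ 1.99 d; D_c ≈ 5.97 mg/L; min DO ≈ 2.60 mg/L

With k_2/k_d = 2.906 and 1 − D₀(k_2−k_d)/(k_d L₀) = 0.8689,
t_c = ln(2.906 × 0.8689) / (0.709 − 0.244) = ln(2.525) / 0.4650 = 0.9262/0.4650 = 1.992 d.
L(t_c) = L₀ e^(−k_d t_c) = 28.2 × 0.6151 = 17.35 mg/L, and at the critical point k_2 D_c = k_d L, so D_c = (0.244/0.709) × 17.35 = 5.969 mg/L.
Minimum DO = C_s − D_c = 8.57 − 5.969 = 2.601 mg/L.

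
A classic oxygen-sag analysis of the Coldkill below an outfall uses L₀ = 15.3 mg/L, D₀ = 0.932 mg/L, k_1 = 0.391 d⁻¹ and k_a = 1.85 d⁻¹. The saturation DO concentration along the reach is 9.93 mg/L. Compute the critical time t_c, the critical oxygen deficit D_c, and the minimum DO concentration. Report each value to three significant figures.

t_c = [1/(k_a−k_1)] ln[(k_a/k_1)(1 − D₀(k_a−k_1)/(k_1 L₀))]
= [1/(1.85−0.391)] ln[(1.85/0.391)(1 − 0.932×1.459/(0.391×15.3))]
= (1/1.459) ln[4.731 × 0.7727] = 0.6854 × ln(3.656) = 0.6854 × 1.296 = 0.8885 d.
L(t_c) = L₀ e^(−k_1 t_c) = 15.3 × 0.7065 = 10.81 mg/L, and at the critical point k_a D_c = k_1 L, so D_c = (0.391/1.85) × 10.81 = 2.285 mg/L.
Minimum DO = C_s − D_c = 9.93 − 2.285 = 7.645 mg/L.

t_c ≈ 0.889 d; D_c ≈ 2.28 mg/L; min DO ≈ 7.65 mg/L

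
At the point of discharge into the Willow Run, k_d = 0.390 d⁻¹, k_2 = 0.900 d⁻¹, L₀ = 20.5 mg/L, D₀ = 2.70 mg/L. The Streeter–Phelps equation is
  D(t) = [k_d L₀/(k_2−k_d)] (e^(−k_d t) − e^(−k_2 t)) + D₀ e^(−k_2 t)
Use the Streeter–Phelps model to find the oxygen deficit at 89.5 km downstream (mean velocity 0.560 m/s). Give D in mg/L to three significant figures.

Travel time t = x/v = 89.5 km / (0.560 m/s) = 89500 m / 0.560 m/s = 159800 s = 1.850 d.
k_d L₀/(k_2−k_d) = 0.390×20.5/(0.900−0.390) = 7.995/0.5100 = 15.68 mg/L.
e^(−k_d t) = e^(−0.390×1.850) = 0.4861; e^(−k_2 t) = e^(−0.900×1.850) = 0.1892.
D = 15.68 × (0.4861 − 0.1892) + 2.70 × 0.1892 = 4.653 + 0.5109 = 5.164 mg/L.

D ≈ 5.16 mg/L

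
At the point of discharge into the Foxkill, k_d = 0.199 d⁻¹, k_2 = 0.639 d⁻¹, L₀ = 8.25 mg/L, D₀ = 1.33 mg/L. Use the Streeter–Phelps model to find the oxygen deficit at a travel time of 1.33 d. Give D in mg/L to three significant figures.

D ≈ 1.84 mg/L

k_d L₀/(k_2−k_d) = 0.199×8.25/(0.639−0.199) = 1.642/0.4400 = 3.731 mg/L.
e^(−k_d t) = e^(−0.199×1.330) = 0.7675; e^(−k_2 t) = e^(−0.639×1.330) = 0.4275.
D = 3.731 × (0.7675 − 0.4275) + 1.33 × 0.4275 = 1.269 + 0.5685 = 1.837 mg/L.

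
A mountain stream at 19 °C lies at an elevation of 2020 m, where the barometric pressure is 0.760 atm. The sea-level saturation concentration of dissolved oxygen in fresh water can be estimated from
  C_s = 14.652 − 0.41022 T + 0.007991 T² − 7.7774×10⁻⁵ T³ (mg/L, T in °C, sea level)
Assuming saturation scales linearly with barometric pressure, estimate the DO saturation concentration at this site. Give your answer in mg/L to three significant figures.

At sea level: C_s = 14.652 − 0.41022×19 + 0.007991×19² − 7.7774×10⁻⁵×19³ = 9.209 mg/L.
Pressure correction: C_s' = 9.209 × 0.760 = 6.999 mg/L.

C_s ≈ 7.00 mg/L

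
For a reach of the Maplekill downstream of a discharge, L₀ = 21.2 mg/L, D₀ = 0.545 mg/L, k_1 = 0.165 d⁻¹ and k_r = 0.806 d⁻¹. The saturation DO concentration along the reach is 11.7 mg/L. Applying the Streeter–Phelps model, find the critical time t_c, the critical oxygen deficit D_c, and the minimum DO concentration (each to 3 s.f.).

t_c ≈ 2.31 d; D_c ≈ 2.96 mg/L; min DO ≈ 8.74 mg/L

At the critical point dD/dt = 0, so k_1 L₀ e^(−k_1 t) = k_r D. Substituting D(t) from the Streeter–Phelps equation and solving for t gives
t_c = ln[(k_r/k_1)(1 − D₀(k_r−k_1)/(k_1 L₀))] / (k_r−k_1).
Here k_r−k_1 = 0.6410 d⁻¹ and 1 − D₀(k_r−k_1)/(k_1 L₀) = 1 − 0.545×0.6410/(0.165×21.2) = 0.9001, so
t_c = ln(4.885 × 0.9001) / 0.6410 = 1.481 / 0.6410 = 2.310 d.
L(t_c) = L₀ e^(−k_1 t_c) = 21.2 × 0.6830 = 14.48 mg/L, and at the critical point k_r D_c = k_1 L, so D_c = (0.165/0.806) × 14.48 = 2.964 mg/L.
Minimum DO = C_s − D_c = 11.7 − 2.964 = 8.736 mg/L.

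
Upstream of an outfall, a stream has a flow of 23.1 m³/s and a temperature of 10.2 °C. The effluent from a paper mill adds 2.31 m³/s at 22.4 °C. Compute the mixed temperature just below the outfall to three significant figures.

11.3 °C

Flow-weighted mixing: C = (Q_r C_r + Q_w C_w)/(Q_r + Q_w)
= (23.1×10.2 + 2.31×22.4)/(23.1 + 2.31) = 287.4/25.41 = 11.31 °C.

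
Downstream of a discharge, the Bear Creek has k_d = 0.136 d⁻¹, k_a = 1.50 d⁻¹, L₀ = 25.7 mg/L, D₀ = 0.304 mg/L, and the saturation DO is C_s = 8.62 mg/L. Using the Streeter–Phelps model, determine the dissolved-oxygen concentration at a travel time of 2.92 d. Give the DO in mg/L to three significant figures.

k_d L₀/(k_a−k_d) = 0.136×25.7/(1.50−0.136) = 3.495/1.364 = 2.562 mg/L.
e^(−k_d t) = e^(−0.136×2.920) = 0.6723; e^(−k_a t) = e^(−1.50×2.920) = 0.01253.
D = 2.562 × (0.6723 − 0.01253) + 0.304 × 0.01253 = 1.691 + 0.003808 = 1.694 mg/L.
DO = C_s − D = 8.62 − 1.694 = 6.926 mg/L.

DO ≈ 6.93 mg/L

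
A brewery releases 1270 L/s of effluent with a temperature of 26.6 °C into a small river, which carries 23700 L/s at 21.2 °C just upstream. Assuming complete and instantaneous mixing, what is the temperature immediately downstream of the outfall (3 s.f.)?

Flow-weighted mixing: C = (Q_r C_r + Q_w C_w)/(Q_r + Q_w)
= (23700×21.2 + 1270×26.6)/(23700 + 1270) = 536200/24970 = 21.47 °C.

21.5 °C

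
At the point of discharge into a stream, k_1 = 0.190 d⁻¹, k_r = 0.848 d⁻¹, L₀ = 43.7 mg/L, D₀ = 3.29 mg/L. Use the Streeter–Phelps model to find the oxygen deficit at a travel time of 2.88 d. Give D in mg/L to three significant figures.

D ≈ 6.49 mg/L

k_1 L₀/(k_r−k_1) = 0.190×43.7/(0.848−0.190) = 8.303/0.6580 = 12.62 mg/L.
e^(−k_1 t) = e^(−0.190×2.880) = 0.5786; e^(−k_r t) = e^(−0.848×2.880) = 0.08697.
D = 12.62 × (0.5786 − 0.08697) + 3.29 × 0.08697 = 6.203 + 0.2861 = 6.489 mg/L.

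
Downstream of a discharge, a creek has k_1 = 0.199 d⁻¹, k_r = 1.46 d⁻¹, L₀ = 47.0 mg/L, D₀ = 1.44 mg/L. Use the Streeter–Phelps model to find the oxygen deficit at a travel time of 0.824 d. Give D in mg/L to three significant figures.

k_1 L₀/(k_r−k_1) = 0.199×47.0/(1.46−0.199) = 9.353/1.261 = 7.417 mg/L.
e^(−k_1 t) = e^(−0.199×0.8240) = 0.8488; e^(−k_r t) = e^(−1.46×0.8240) = 0.3003.
D = 7.417 × (0.8488 − 0.3003) + 1.44 × 0.3003 = 4.068 + 0.4324 = 4.501 mg/L.

D ≈ 4.50 mg/L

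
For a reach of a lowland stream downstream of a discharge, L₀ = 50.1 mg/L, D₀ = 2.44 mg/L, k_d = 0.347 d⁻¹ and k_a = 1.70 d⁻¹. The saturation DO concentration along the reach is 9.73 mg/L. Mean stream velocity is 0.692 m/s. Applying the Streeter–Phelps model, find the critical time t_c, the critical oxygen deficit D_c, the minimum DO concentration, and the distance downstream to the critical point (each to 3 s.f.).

t_c ≈ 1.02 d; D_c ≈ 7.18 mg/L; min DO ≈ 2.55 mg/L; x_c ≈ 60.9 km

With k_a/k_d = 4.899 and 1 − D₀(k_a−k_d)/(k_d L₀) = 0.8101,
t_c = ln(4.899 × 0.8101) / (1.70 − 0.347) = ln(3.969) / 1.353 = 1.378/1.353 = 1.019 d.
D_c = (k_d/k_a) L₀ e^(−k_d t_c) = (0.347/1.70) × 50.1 × e^(−0.347×1.019) = 0.2041 × 50.1 × 0.7022 = 7.181 mg/L.
Minimum DO = C_s − D_c = 9.73 − 7.181 = 2.549 mg/L.
x_c = v t_c = 0.692 m/s × 1.019 d × 86400 s/d = 60910 m ≈ 60.9 km.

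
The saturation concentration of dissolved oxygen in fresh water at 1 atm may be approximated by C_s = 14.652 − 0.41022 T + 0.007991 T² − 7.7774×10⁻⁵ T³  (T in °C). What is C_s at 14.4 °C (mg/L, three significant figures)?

C_s = 14.652 − 0.41022×14.4 + 0.007991×14.4² − 7.7774×10⁻⁵×14.4³ = 10.17 mg/L.

C_s ≈ 10.2 mg/L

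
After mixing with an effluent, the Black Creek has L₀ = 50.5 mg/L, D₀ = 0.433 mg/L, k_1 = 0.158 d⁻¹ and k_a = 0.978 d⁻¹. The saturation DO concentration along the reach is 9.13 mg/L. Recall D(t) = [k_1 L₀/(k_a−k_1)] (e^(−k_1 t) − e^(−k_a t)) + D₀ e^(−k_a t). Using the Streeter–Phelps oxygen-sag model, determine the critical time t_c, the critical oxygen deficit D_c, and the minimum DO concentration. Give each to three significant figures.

t_c ≈ 2.17 d; D_c ≈ 5.79 mg/L; min DO ≈ 3.34 mg/L

With k_a/k_1 = 6.190 and 1 − D₀(k_a−k_1)/(k_1 L₀) = 0.9555,
t_c = ln(6.190 × 0.9555) / (0.978 − 0.158) = ln(5.914) / 0.8200 = 1.777/0.8200 = 2.168 d.
L(t_c) = L₀ e^(−k_1 t_c) = 50.5 × 0.7100 = 35.86 mg/L, and at the critical point k_a D_c = k_1 L, so D_c = (0.158/0.978) × 35.86 = 5.793 mg/L.
Minimum DO = C_s − D_c = 9.13 − 5.793 = 3.337 mg/L.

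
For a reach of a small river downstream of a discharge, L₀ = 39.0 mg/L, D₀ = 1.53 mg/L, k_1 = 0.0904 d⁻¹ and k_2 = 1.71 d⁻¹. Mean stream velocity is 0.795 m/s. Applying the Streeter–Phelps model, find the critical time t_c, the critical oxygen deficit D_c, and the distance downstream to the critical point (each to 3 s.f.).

t_c ≈ 1.07 d; D_c ≈ 1.87 mg/L; x_c ≈ 73.2 km

t_c = [1/(k_2−k_1)] ln[(k_2/k_1)(1 − D₀(k_2−k_1)/(k_1 L₀))]
= [1/(1.71−0.0904)] ln[(1.71/0.0904)(1 − 1.53×1.620/(0.0904×39.0))]
= (1/1.620) ln[18.92 × 0.2971] = 0.6174 × ln(5.621) = 0.6174 × 1.726 = 1.066 d.
D_c = (k_1/k_2) L₀ e^(−k_1 t_c) = (0.0904/1.71) × 39.0 × e^(−0.0904×1.066) = 0.05287 × 39.0 × 0.9081 = 1.872 mg/L.
x_c = v t_c = 0.795 m/s × 1.066 d × 86400 s/d = 73220 m ≈ 73.2 km.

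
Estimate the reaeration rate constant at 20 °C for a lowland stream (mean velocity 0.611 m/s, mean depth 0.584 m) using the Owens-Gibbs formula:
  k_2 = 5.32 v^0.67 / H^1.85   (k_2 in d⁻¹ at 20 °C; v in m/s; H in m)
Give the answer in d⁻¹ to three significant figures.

k_2 = 5.32 × 0.611^0.67 / 0.584^1.85 = 5.32 × 0.7189 / 0.3697 = 10.34 d⁻¹.

k_2 ≈ 10.3 d⁻¹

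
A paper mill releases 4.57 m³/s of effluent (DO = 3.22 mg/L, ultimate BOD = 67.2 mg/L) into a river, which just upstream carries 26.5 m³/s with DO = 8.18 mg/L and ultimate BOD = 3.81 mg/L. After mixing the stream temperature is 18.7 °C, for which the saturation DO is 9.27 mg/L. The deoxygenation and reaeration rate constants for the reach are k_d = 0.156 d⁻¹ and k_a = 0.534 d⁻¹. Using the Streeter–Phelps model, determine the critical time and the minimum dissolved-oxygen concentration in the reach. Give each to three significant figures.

Mixed DO = (26.5×8.18 + 4.57×3.22)/(26.5+4.57) = 231.5/31.07 = 7.450 mg/L.
Mixed L₀ = (26.5×3.81 + 4.57×67.2)/(31.07) = 408.1/31.07 = 13.13 mg/L.
Initial deficit D₀ = C_s − DO₀ = 9.27 − 7.450 = 1.820 mg/L.
t_c = (1/0.3780) ln[(0.534/0.156)(1 − 1.820×0.3780/(0.156×13.13))] = 2.646 × ln(2.274) = 2.173 d.
D_c = (0.156/0.534) × 13.13 × e^(−0.156×2.173) = 0.2921 × 13.13 × 0.7125 = 2.734 mg/L.
Minimum DO = 9.27 − 2.734 = 6.536 mg/L.

t_c ≈ 2.17 d; minimum DO ≈ 6.54 mg/L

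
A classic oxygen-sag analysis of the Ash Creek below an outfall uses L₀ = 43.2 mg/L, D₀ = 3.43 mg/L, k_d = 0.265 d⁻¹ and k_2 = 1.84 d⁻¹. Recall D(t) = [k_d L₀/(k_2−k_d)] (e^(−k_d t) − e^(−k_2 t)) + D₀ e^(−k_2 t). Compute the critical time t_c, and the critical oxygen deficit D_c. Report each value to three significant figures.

With k_2/k_d = 6.943 and 1 − D₀(k_2−k_d)/(k_d L₀) = 0.5281,
t_c = ln(6.943 × 0.5281) / (1.84 − 0.265) = ln(3.667) / 1.575 = 1.299/1.575 = 0.8250 d.
L(t_c) = L₀ e^(−k_d t_c) = 43.2 × 0.8036 = 34.72 mg/L, and at the critical point k_2 D_c = k_d L, so D_c = (0.265/1.84) × 34.72 = 5.000 mg/L.

t_c ≈ 0.825 d; D_c ≈ 5.00 mg/L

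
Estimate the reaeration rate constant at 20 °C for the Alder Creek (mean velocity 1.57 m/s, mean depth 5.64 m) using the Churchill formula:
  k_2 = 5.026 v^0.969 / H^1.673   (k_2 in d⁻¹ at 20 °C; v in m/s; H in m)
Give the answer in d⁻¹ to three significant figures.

k_2 = 5.026 × 1.57^0.969 / 5.64^1.673 = 5.026 × 1.548 / 18.07 = 0.4307 d⁻¹.

k_2 ≈ 0.431 d⁻¹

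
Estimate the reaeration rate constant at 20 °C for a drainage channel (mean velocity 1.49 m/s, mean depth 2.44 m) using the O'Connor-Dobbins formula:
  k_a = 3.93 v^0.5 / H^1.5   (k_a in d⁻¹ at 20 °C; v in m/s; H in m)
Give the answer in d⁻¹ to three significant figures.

k_a = 3.93 × 1.49^0.5 / 2.44^1.5 = 3.93 × 1.221 / 3.811 = 1.259 d⁻¹.

k_a ≈ 1.26 d⁻¹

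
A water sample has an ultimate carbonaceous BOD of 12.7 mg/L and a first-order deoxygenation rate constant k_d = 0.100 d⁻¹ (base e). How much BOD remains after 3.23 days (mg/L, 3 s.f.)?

L_t = L₀ e^(−k_d t) = 12.7 × e^(−0.100×3.23) = 12.7 × 0.7240 = 9.194 mg/L.

L ≈ 9.19 mg/L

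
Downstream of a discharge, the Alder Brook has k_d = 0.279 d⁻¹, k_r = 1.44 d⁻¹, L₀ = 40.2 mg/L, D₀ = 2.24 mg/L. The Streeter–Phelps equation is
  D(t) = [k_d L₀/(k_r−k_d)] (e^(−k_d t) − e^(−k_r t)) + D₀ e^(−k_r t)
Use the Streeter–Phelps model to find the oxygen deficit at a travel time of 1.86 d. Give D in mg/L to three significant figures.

D ≈ 5.24 mg/L

k_d L₀/(k_r−k_d) = 0.279×40.2/(1.44−0.279) = 11.22/1.161 = 9.660 mg/L.
e^(−k_d t) = e^(−0.279×1.860) = 0.5952; e^(−k_r t) = e^(−1.44×1.860) = 0.06867.
D = 9.660 × (0.5952 − 0.06867) + 2.24 × 0.06867 = 5.086 + 0.1538 = 5.240 mg/L.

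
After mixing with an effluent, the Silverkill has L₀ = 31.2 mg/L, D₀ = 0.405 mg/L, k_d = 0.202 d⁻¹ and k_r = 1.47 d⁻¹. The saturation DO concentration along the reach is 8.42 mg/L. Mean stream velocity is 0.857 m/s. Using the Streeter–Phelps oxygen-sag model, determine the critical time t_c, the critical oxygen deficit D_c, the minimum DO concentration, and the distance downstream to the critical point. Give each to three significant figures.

t_c = [1/(k_r−k_d)] ln[(k_r/k_d)(1 − D₀(k_r−k_d)/(k_d L₀))]
= [1/(1.47−0.202)] ln[(1.47/0.202)(1 − 0.405×1.268/(0.202×31.2))]
= (1/1.268) ln[7.277 × 0.9185] = 0.7886 × ln(6.684) = 0.7886 × 1.900 = 1.498 d.
D_c = (k_d/k_r) L₀ e^(−k_d t_c) = (0.202/1.47) × 31.2 × e^(−0.202×1.498) = 0.1374 × 31.2 × 0.7389 = 3.168 mg/L.
Minimum DO = C_s − D_c = 8.42 − 3.168 = 5.252 mg/L.
x_c = v t_c = 0.857 m/s × 1.498 d × 86400 s/d = 110900 m ≈ 111 km.

t_c ≈ 1.50 d; D_c ≈ 3.17 mg/L; min DO ≈ 5.25 mg/L; x_c ≈ 111 km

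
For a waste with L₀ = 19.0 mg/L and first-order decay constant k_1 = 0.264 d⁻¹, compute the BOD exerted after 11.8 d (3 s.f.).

y_t = L₀(1 − e^(−k_1 t)) = 19.0 × (1 − e^(−0.264×11.8))
= 19.0 × (1 − 0.04437) = 19.0 × 0.9556 = 18.16 mg/L.

y ≈ 18.2 mg/L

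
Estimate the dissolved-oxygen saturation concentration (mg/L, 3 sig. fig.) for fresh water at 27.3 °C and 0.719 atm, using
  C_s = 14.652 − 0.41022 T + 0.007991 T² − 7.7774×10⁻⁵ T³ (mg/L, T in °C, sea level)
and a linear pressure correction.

At sea level: C_s = 14.652 − 0.41022×27.3 + 0.007991×27.3² − 7.7774×10⁻⁵×27.3³ = 7.826 mg/L.
Pressure correction: C_s' = 7.826 × 0.719 = 5.627 mg/L.

C_s ≈ 5.63 mg/L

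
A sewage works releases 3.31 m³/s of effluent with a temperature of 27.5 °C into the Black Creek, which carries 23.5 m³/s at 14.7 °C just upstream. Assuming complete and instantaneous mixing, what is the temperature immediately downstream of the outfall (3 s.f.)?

16.3 °C

Flow-weighted mixing: C = (Q_r C_r + Q_w C_w)/(Q_r + Q_w)
= (23.5×14.7 + 3.31×27.5)/(23.5 + 3.31) = 436.5/26.81 = 16.28 °C.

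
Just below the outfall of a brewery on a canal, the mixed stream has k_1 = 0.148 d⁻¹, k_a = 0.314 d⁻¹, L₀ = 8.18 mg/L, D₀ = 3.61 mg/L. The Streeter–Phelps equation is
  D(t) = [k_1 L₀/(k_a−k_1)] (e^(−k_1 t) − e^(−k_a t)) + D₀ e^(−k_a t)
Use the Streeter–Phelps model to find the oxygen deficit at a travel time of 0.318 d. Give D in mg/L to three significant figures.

D ≈ 3.62 mg/L

k_1 L₀/(k_a−k_1) = 0.148×8.18/(0.314−0.148) = 1.211/0.1660 = 7.293 mg/L.
e^(−k_1 t) = e^(−0.148×0.3180) = 0.9540; e^(−k_a t) = e^(−0.314×0.3180) = 0.9050.
D = 7.293 × (0.9540 − 0.9050) + 3.61 × 0.9050 = 0.3578 + 3.267 = 3.625 mg/L.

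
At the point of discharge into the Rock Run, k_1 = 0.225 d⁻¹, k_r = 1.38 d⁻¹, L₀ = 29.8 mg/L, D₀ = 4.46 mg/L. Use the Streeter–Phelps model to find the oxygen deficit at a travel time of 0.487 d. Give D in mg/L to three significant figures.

D ≈ 4.52 mg/L

k_1 L₀/(k_r−k_1) = 0.225×29.8/(1.38−0.225) = 6.705/1.155 = 5.805 mg/L.
e^(−k_1 t) = e^(−0.225×0.4870) = 0.8962; e^(−k_r t) = e^(−1.38×0.4870) = 0.5107.
D = 5.805 × (0.8962 − 0.5107) + 4.46 × 0.5107 = 2.238 + 2.278 = 4.516 mg/L.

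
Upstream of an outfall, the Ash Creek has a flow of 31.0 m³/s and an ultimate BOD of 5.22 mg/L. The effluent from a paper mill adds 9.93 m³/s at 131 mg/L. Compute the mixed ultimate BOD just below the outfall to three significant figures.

35.7 mg/L

Flow-weighted mixing: C = (Q_r C_r + Q_w C_w)/(Q_r + Q_w)
= (31.0×5.22 + 9.93×131)/(31.0 + 9.93) = 1463/40.93 = 35.74 mg/L.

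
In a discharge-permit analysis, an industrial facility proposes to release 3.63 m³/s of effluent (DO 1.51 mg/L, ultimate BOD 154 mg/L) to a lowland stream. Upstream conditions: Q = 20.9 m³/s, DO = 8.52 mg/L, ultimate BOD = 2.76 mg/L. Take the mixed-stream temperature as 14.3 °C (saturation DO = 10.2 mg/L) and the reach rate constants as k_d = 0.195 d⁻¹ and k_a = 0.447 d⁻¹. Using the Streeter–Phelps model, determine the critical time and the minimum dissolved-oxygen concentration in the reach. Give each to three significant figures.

t_c ≈ 2.69 d; minimum DO ≈ 3.72 mg/L

Mixed DO = (20.9×8.52 + 3.63×1.51)/(20.9+3.63) = 183.5/24.53 = 7.483 mg/L.
Mixed L₀ = (20.9×2.76 + 3.63×154)/(24.53) = 616.7/24.53 = 25.14 mg/L.
Initial deficit D₀ = C_s − DO₀ = 10.2 − 7.483 = 2.717 mg/L.
t_c = (1/0.2520) ln[(0.447/0.195)(1 − 2.717×0.2520/(0.195×25.14))] = 3.968 × ln(1.972) = 2.695 d.
D_c = (0.195/0.447) × 25.14 × e^(−0.195×2.695) = 0.4362 × 25.14 × 0.5913 = 6.485 mg/L.
Minimum DO = 10.2 − 6.485 = 3.715 mg/L.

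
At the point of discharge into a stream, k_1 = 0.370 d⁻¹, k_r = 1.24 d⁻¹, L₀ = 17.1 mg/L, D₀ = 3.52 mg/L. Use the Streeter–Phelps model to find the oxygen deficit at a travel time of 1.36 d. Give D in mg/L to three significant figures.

D ≈ 3.70 mg/L

k_1 L₀/(k_r−k_1) = 0.370×17.1/(1.24−0.370) = 6.327/0.8700 = 7.272 mg/L.
e^(−k_1 t) = e^(−0.370×1.360) = 0.6046; e^(−k_r t) = e^(−1.24×1.360) = 0.1852.
D = 7.272 × (0.6046 − 0.1852) + 3.52 × 0.1852 = 3.050 + 0.6519 = 3.702 mg/L.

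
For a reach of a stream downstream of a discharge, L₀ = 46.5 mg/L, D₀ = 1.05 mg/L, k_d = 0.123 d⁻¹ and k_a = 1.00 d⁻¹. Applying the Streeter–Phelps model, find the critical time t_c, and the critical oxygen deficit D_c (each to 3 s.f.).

t_c ≈ 2.19 d; D_c ≈ 4.37 mg/L

With k_a/k_d = 8.130 and 1 − D₀(k_a−k_d)/(k_d L₀) = 0.8390,
t_c = ln(8.130 × 0.8390) / (1.00 − 0.123) = ln(6.821) / 0.8770 = 1.920/0.8770 = 2.189 d.
D_c = (k_d/k_a) L₀ e^(−k_d t_c) = (0.123/1.00) × 46.5 × e^(−0.123×2.189) = 0.1230 × 46.5 × 0.7639 = 4.369 mg/L.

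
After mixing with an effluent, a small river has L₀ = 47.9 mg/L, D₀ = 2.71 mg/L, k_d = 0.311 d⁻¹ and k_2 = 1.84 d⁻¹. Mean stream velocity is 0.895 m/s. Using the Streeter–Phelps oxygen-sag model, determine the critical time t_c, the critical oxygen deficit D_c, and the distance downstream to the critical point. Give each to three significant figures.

t_c = [1/(k_2−k_d)] ln[(k_2/k_d)(1 − D₀(k_2−k_d)/(k_d L₀))]
= [1/(1.84−0.311)] ln[(1.84/0.311)(1 − 2.71×1.529/(0.311×47.9))]
= (1/1.529) ln[5.916 × 0.7218] = 0.6540 × ln(4.271) = 0.6540 × 1.452 = 0.9495 d.
D_c = (k_d/k_2) L₀ e^(−k_d t_c) = (0.311/1.84) × 47.9 × e^(−0.311×0.9495) = 0.1690 × 47.9 × 0.7443 = 6.026 mg/L.
x_c = v t_c = 0.895 m/s × 0.9495 d × 86400 s/d = 73420 m ≈ 73.4 km.

t_c ≈ 0.950 d; D_c ≈ 6.03 mg/L; x_c ≈ 73.4 km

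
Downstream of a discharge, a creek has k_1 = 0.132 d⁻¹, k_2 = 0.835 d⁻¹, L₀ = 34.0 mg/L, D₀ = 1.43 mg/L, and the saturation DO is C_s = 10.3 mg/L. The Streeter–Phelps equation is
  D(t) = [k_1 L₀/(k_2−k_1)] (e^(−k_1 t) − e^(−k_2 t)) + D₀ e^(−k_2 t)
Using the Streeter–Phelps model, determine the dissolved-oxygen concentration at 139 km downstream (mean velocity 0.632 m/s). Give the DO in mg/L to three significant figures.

DO ≈ 6.33 mg/L

Travel time t = x/v = 139 km / (0.632 m/s) = 139000 m / 0.632 m/s = 219900 s = 2.546 d.
k_1 L₀/(k_2−k_1) = 0.132×34.0/(0.835−0.132) = 4.488/0.7030 = 6.384 mg/L.
e^(−k_1 t) = e^(−0.132×2.546) = 0.7146; e^(−k_2 t) = e^(−0.835×2.546) = 0.1194.
D = 6.384 × (0.7146 − 0.1194) + 1.43 × 0.1194 = 3.800 + 0.1707 = 3.971 mg/L.
DO = C_s − D = 10.3 − 3.971 = 6.329 mg/L.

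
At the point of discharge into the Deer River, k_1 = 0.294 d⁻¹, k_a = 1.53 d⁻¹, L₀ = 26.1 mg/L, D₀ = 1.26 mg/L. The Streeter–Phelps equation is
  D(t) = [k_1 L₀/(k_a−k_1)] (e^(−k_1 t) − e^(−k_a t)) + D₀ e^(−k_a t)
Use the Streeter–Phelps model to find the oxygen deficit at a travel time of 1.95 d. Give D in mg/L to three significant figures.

k_1 L₀/(k_a−k_1) = 0.294×26.1/(1.53−0.294) = 7.673/1.236 = 6.208 mg/L.
e^(−k_1 t) = e^(−0.294×1.950) = 0.5637; e^(−k_a t) = e^(−1.53×1.950) = 0.05062.
D = 6.208 × (0.5637 − 0.05062) + 1.26 × 0.05062 = 3.185 + 0.06378 = 3.249 mg/L.

D ≈ 3.25 mg/L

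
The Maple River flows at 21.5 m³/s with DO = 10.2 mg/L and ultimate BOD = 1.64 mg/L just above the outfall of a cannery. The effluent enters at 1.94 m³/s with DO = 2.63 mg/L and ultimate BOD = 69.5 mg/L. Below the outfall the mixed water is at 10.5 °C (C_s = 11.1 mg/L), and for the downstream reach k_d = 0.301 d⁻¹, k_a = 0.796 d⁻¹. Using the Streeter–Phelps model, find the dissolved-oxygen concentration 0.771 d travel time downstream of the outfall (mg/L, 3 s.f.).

DO ≈ 9.16 mg/L

Mixed DO = (21.5×10.2 + 1.94×2.63)/(21.5+1.94) = 224.4/23.44 = 9.573 mg/L.
Mixed L₀ = (21.5×1.64 + 1.94×69.5)/(23.44) = 170.1/23.44 = 7.256 mg/L.
Initial deficit D₀ = C_s − DO₀ = 11.1 − 9.573 = 1.527 mg/L.
D(0.771) = [0.301×7.256/(0.796−0.301)](e^(−0.301×0.771) − e^(−0.796×0.771)) + 1.527 e^(−0.796×0.771)
= 4.412 × (0.7929 − 0.5413) + 1.527 × 0.5413 = 1.936 mg/L.
DO = 11.1 − 1.936 = 9.164 mg/L.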